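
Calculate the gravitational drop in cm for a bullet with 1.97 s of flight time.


drop = 0.5*g*t^2 = 0.5*9.81*1.97^2 = 19.0358 m ≈ 1904 cm

1904 cm


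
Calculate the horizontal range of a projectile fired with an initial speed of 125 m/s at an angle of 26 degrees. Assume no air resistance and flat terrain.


R = v0^2 * sin(2*theta) / g = 125^2 * sin(2*26°) / 9.81 = 1255 m

1255 m


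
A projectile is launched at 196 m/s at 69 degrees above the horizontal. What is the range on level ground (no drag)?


R = v0^2 * sin(2*theta) / g = 196^2 * sin(2*69°) / 9.81 = 2620 m

2620 m


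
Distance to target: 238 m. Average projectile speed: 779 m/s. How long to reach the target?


t = d/v = 238/779 = 0.3055 s

0.3055 s


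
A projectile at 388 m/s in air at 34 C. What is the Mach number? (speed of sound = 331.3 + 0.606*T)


a = 331.3 + 0.606*(34) = 351.904 m/s
M = v/a = 388/351.904 = 1.103

1.103


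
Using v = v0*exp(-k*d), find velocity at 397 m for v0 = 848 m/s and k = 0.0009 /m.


v = v0*exp(-k*d) = 848*exp(-0.0009*397) = 593.2 m/s

593.2 m/s


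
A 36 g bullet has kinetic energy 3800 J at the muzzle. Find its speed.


v = sqrt(2*E/m) = sqrt(2*3800/0.036) = 459.5 m/s

459.5 m/s


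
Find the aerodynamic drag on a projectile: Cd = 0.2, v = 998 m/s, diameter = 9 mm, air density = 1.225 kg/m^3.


A = pi*(d/2)^2 = pi*(9/2000)^2 = 6.36173e-05 m^2
Fd = 0.5*Cd*rho*A*v^2 = 0.5*0.2*1.225*6.36173e-05*998^2 = 7.762 N

7.762 N


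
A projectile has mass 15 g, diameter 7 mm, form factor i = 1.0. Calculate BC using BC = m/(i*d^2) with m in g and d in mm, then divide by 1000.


BC = m/(i*d^2*1000) = 15/(1.0 * 7^2 * 1000) = 0.0003061

0.0003061


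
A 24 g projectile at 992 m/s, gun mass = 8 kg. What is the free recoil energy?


v_r = m_p*v_p/m_gun = 0.024*992/8 = 2.976 m/s, E_r = 0.5*m_gun*v_r^2 = 0.5*8*2.976^2 = 35.43 J

35.43 J


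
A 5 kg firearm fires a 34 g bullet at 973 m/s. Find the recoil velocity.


v_recoil = m_p * v_p / m_gun = 0.034 * 973 / 5 = 6.616 m/s

6.616 m/s


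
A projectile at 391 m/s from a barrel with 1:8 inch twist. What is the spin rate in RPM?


twist_m = 8*0.0254 = 0.2032 m
spin = v/twist = 391/0.2032 = 1924.213 rev/s
RPM = spin*60 = 1924.213*60 ≈ 115453 RPM

115453 RPM


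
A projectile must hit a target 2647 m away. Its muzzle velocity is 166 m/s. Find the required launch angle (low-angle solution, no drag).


sin(2*theta) = R*g/v0^2 = 2647*9.81/166^2 = 0.942338, theta = arcsin(0.942338)/2 = 35.22°

35.22 degrees


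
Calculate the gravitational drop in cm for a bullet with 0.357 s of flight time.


drop = 0.5*g*t^2 = 0.5*9.81*0.357^2 = 0.625137 m ≈ 62.51 cm

62.51 cm


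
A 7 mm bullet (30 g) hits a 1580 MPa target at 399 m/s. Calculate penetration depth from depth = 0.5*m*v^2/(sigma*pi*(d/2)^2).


A = pi*(d/2)^2 = pi*(7/2)^2 = 38.4845 mm^2
E = 0.5*m*v^2 = 0.5*0.03*399^2 = 2388.01 J
depth = E/(sigma*A) = 2388.01 J / (1580 MPa * 38.4845 mm^2) = 2388.01/(1580 * 38.4845) m = 0.039273 m ≈ 39.27 mm

39.27 mm


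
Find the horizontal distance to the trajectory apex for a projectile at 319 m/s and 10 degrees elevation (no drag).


R = v0^2*sin(2*theta)/g = 319^2*sin(2*10°)/9.81 = 3547.84 m
apex_dist = R/2 = 3547.84/2 = 1774 m

1774 m


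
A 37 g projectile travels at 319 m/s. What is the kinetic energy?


E = 0.5*m*v^2 = 0.5*0.037*319^2 = 1883 J

1883 J


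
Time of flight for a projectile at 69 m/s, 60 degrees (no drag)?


T = 2*v0*sin(theta)/g = 2*69*sin(60°)/9.81 = 12.18 s

12.18 s


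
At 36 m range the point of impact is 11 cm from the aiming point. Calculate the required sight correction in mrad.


1 mrad subtends 1 cm per 10 m of range, so adj = error_cm / (dist_m / 10) = 11 / (36/10) = 3.056 mrad

3.056 mrad


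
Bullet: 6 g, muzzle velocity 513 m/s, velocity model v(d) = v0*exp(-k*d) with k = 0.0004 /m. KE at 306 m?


v = v0*exp(-k*d) = 513*exp(-0.0004*306) = 453.9 m/s
E = 0.5*m*v^2 = 0.5*0.006*453.9^2 = 618.1 J

618.1 J


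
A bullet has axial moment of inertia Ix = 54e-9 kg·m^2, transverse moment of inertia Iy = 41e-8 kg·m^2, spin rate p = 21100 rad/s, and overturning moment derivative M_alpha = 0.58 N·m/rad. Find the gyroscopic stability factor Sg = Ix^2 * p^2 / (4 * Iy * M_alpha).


Sg = Ix^2 * p^2 / (4 * Iy * M_alpha) = (54e-9)^2 * 21100^2 / (4 * 41e-8 * 0.58) = 1.365

1.365


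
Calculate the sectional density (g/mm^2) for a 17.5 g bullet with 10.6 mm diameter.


SD = m/d^2 = 17.5/10.6^2 = 0.1557 g/mm^2

0.1557 g/mm^2


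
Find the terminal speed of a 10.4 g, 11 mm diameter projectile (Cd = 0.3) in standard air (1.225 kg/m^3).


A = pi*(d/2)^2 = pi*(11/2000)^2 = 9.50332e-05 m^2
vt = sqrt(2mg/(Cd*rho*A)) = sqrt(2*0.0104*9.81/(0.3 * 1.225 * 9.50332e-05)) = 76.44 m/s

76.44 m/s


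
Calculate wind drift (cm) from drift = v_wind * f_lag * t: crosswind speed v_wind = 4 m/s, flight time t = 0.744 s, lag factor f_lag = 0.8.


drift = v_wind * lag * t = 4 * 0.8 * 0.744 = 2.3808 m ≈ 238.1 cm

238.1 cm


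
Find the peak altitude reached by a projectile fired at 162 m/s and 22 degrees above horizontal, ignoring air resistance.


H = (v0*sin(theta))^2 / (2g) = (162*sin(22°))^2 / (2*9.81) = 187.7 m

187.7 m


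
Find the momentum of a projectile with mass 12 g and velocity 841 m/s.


p = m*v = 0.012*841 = 10.09 kg·m/s

10.09 kg·m/s


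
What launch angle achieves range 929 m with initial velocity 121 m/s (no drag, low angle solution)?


sin(2*theta) = R*g/v0^2 = 929*9.81/121^2 = 0.622464, theta = arcsin(0.622464)/2 = 19.25°

19.25 degrees


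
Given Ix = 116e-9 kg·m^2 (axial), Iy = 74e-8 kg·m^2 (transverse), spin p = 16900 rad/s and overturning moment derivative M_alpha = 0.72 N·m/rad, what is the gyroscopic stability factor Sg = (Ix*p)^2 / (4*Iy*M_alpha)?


Sg = Ix^2 * p^2 / (4 * Iy * M_alpha) = (116e-9)^2 * 16900^2 / (4 * 74e-8 * 0.72) = 1.803

1.803


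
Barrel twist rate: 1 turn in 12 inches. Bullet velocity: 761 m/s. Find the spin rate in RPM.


twist_m = 12*0.0254 = 0.3048 m
spin = v/twist = 761/0.3048 = 2496.719 rev/s
RPM = spin*60 = 2496.719*60 ≈ 149803 RPM

149803 RPM


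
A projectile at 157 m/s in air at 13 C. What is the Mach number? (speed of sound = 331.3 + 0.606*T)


a = 331.3 + 0.606*(13) = 339.178 m/s
M = v/a = 157/339.178 = 0.4629

0.4629


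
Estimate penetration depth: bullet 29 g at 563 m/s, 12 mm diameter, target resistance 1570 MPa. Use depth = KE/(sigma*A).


A = pi*(d/2)^2 = pi*(12/2)^2 = 113.097 mm^2
E = 0.5*m*v^2 = 0.5*0.029*563^2 = 4596.05 J
depth = E/(sigma*A) = 4596.05 J / (1570 MPa * 113.097 mm^2) = 4596.05/(1570 * 113.097) m = 0.0258841 m ≈ 25.88 mm

25.88 mm


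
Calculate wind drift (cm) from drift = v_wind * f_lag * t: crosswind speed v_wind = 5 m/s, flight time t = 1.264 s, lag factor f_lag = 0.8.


drift = v_wind * lag * t = 5 * 0.8 * 1.264 = 5.056 m ≈ 505.6 cm

505.6 cm


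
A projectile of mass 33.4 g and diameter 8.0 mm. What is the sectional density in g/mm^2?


SD = m/d^2 = 33.4/8.0^2 = 0.5219 g/mm^2

0.5219 g/mm^2


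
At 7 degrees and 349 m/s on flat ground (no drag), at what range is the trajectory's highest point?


R = v0^2*sin(2*theta)/g = 349^2*sin(2*7°)/9.81 = 3003.7 m
apex_dist = R/2 = 3003.7/2 = 1502 m

1502 m


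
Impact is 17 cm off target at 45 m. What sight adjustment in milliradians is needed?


1 mrad subtends 1 cm per 10 m of range, so adj = error_cm / (dist_m / 10) = 17 / (45/10) = 3.778 mrad

3.778 mrad


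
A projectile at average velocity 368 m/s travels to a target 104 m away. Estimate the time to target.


t = d/v = 104/368 = 0.2826 s

0.2826 s


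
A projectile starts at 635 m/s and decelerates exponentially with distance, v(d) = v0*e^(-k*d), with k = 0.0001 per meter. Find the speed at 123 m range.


v = v0*exp(-k*d) = 635*exp(-0.0001*123) = 627.2 m/s

627.2 m/s


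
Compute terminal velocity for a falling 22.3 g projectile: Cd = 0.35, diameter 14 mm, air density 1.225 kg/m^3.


A = pi*(d/2)^2 = pi*(14/2000)^2 = 1.53938e-04 m^2
vt = sqrt(2mg/(Cd*rho*A)) = sqrt(2*0.0223*9.81/(0.35 * 1.225 * 1.53938e-04)) = 81.42 m/s

81.42 m/s


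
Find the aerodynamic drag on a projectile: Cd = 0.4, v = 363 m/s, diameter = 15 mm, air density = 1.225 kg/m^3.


A = pi*(d/2)^2 = pi*(15/2000)^2 = 1.76715e-04 m^2
Fd = 0.5*Cd*rho*A*v^2 = 0.5*0.4*1.225*1.76715e-04*363^2 = 5.705 N

5.705 N


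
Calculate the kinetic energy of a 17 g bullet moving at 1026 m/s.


E = 0.5*m*v^2 = 0.5*0.017*1026^2 = 8948 J

8948 J


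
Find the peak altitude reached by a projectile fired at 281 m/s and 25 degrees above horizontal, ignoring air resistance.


H = (v0*sin(theta))^2 / (2g) = (281*sin(25°))^2 / (2*9.81) = 718.8 m

718.8 m


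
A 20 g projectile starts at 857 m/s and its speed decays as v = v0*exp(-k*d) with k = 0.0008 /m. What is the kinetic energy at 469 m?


v = v0*exp(-k*d) = 857*exp(-0.0008*469) = 588.889 m/s
E = 0.5*m*v^2 = 0.5*0.02*588.889^2 = 3468 J

3468 J


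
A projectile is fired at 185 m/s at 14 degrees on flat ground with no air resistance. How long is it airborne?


T = 2*v0*sin(theta)/g = 2*185*sin(14°)/9.81 = 9.124 s

9.124 s


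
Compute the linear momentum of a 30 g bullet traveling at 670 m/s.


p = m*v = 0.03*670 = 20.1 kg·m/s

20.1 kg·m/s


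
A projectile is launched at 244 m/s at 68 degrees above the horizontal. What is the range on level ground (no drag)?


R = v0^2 * sin(2*theta) / g = 244^2 * sin(2*68°) / 9.81 = 4216 m

4216 m


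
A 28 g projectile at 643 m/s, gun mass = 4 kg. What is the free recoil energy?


v_r = m_p*v_p/m_gun = 0.028*643/4 = 4.501 m/s, E_r = 0.5*m_gun*v_r^2 = 0.5*4*4.501^2 = 40.52 J

40.52 J


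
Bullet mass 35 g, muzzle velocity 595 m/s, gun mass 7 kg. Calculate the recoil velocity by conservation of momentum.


v_recoil = m_p * v_p / m_gun = 0.035 * 595 / 7 = 2.975 m/s

2.975 m/s


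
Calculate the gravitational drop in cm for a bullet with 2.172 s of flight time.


drop = 0.5*g*t^2 = 0.5*9.81*2.172^2 = 23.1397 m ≈ 2314 cm

2314 cm


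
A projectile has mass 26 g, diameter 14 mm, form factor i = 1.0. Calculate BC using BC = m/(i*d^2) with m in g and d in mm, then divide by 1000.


BC = m/(i*d^2*1000) = 26/(1.0 * 14^2 * 1000) = 0.0001327

0.0001327


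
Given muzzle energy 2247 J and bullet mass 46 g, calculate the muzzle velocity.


v = sqrt(2*E/m) = sqrt(2*2247/0.046) = 312.6 m/s

312.6 m/s


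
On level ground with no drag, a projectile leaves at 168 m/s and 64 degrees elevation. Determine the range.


R = v0^2 * sin(2*theta) / g = 168^2 * sin(2*64°) / 9.81 = 2267 m

2267 m


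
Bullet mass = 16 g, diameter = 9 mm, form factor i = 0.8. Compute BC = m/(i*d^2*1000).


BC = m/(i*d^2*1000) = 16/(0.8 * 9^2 * 1000) = 0.0002469

0.0002469


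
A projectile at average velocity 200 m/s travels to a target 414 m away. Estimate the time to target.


t = d/v = 414/200 = 2.07 s

2.07 s


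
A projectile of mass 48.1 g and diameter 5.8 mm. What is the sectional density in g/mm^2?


SD = m/d^2 = 48.1/5.8^2 = 1.43 g/mm^2

1.43 g/mm^2


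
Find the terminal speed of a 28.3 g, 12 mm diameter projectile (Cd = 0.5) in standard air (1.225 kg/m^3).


A = pi*(d/2)^2 = pi*(12/2000)^2 = 1.13097e-04 m^2
vt = sqrt(2mg/(Cd*rho*A)) = sqrt(2*0.0283*9.81/(0.5 * 1.225 * 1.13097e-04)) = 89.53 m/s

89.53 m/s


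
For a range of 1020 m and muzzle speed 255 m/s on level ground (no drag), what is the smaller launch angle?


sin(2*theta) = R*g/v0^2 = 1020*9.81/255^2 = 0.153882, theta = arcsin(0.153882)/2 = 4.426°

4.426 degrees


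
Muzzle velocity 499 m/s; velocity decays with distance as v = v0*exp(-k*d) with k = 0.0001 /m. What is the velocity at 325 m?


v = v0*exp(-k*d) = 499*exp(-0.0001*325) = 483 m/s

483 m/s


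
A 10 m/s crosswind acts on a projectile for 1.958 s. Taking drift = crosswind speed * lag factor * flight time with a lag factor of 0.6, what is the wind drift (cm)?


drift = v_wind * lag * t = 10 * 0.6 * 1.958 = 11.748 m ≈ 1175 cm

1175 cm


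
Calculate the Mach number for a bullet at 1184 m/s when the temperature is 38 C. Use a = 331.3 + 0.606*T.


a = 331.3 + 0.606*(38) = 354.328 m/s
M = v/a = 1184/354.328 = 3.342

3.342


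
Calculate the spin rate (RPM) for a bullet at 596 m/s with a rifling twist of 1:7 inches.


twist_m = 7*0.0254 = 0.1778 m
spin = v/twist = 596/0.1778 = 3352.081 rev/s
RPM = spin*60 = 3352.081*60 ≈ 201125 RPM

201125 RPM


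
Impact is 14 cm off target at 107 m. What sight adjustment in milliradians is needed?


1 mrad subtends 1 cm per 10 m of range, so adj = error_cm / (dist_m / 10) = 14 / (107/10) = 1.308 mrad

1.308 mrad


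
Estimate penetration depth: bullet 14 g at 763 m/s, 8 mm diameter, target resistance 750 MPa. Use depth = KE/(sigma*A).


A = pi*(d/2)^2 = pi*(8/2)^2 = 50.2655 mm^2
E = 0.5*m*v^2 = 0.5*0.014*763^2 = 4075.18 J
depth = E/(sigma*A) = 4075.18 J / (750 MPa * 50.2655 mm^2) = 4075.18/(750 * 50.2655) m = 0.108098 m ≈ 108.1 mm

108.1 mm


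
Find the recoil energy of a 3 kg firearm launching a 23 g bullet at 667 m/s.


v_r = m_p*v_p/m_gun = 0.023*667/3 = 5.11367 m/s, E_r = 0.5*m_gun*v_r^2 = 0.5*3*5.11367^2 = 39.22 J

39.22 J


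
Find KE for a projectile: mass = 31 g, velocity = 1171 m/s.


E = 0.5*m*v^2 = 0.5*0.031*1171^2 = 21254 J

21254 J


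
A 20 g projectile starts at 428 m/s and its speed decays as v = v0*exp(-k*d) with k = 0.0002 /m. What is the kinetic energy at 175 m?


v = v0*exp(-k*d) = 428*exp(-0.0002*175) = 413.279 m/s
E = 0.5*m*v^2 = 0.5*0.02*413.279^2 = 1708 J

1708 J


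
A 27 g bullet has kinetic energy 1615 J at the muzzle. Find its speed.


v = sqrt(2*E/m) = sqrt(2*1615/0.027) = 345.9 m/s

345.9 m/s


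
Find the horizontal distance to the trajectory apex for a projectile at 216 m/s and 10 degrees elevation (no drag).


R = v0^2*sin(2*theta)/g = 216^2*sin(2*10°)/9.81 = 1626.64 m
apex_dist = R/2 = 1626.64/2 = 813.3 m

813.3 m


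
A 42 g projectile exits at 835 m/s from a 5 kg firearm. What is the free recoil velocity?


v_recoil = m_p * v_p / m_gun = 0.042 * 835 / 5 = 7.014 m/s

7.014 m/s


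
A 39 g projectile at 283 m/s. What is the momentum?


p = m*v = 0.039*283 = 11.04 kg·m/s

11.04 kg·m/s


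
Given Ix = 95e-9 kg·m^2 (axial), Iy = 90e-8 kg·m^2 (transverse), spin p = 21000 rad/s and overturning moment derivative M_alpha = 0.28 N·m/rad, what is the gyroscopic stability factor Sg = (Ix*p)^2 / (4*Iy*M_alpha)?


Sg = Ix^2 * p^2 / (4 * Iy * M_alpha) = (95e-9)^2 * 21000^2 / (4 * 90e-8 * 0.28) = 3.948

3.948


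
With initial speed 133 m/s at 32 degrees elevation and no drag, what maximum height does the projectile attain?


H = (v0*sin(theta))^2 / (2g) = (133*sin(32°))^2 / (2*9.81) = 253.2 m

253.2 m


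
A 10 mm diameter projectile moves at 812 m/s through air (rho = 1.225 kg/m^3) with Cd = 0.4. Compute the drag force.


A = pi*(d/2)^2 = pi*(10/2000)^2 = 7.85398e-05 m^2
Fd = 0.5*Cd*rho*A*v^2 = 0.5*0.4*1.225*7.85398e-05*812^2 = 12.69 N

12.69 N


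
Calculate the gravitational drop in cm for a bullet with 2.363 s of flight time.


drop = 0.5*g*t^2 = 0.5*9.81*2.363^2 = 27.3884 m ≈ 2739 cm

2739 cm


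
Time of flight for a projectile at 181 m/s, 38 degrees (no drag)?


T = 2*v0*sin(theta)/g = 2*181*sin(38°)/9.81 = 22.72 s

22.72 s


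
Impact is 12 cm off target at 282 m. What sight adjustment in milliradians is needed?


1 mrad subtends 1 cm per 10 m of range, so adj = error_cm / (dist_m / 10) = 12 / (282/10) = 0.4255 mrad

0.4255 mrad


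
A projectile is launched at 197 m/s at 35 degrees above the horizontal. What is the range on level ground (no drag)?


R = v0^2 * sin(2*theta) / g = 197^2 * sin(2*35°) / 9.81 = 3717 m

3717 m


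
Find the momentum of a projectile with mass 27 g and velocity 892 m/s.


p = m*v = 0.027*892 = 24.08 kg·m/s

24.08 kg·m/s


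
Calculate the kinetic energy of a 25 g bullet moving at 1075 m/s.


E = 0.5*m*v^2 = 0.5*0.025*1075^2 = 14445 J

14445 J


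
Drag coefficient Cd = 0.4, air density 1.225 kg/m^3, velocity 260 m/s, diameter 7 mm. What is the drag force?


A = pi*(d/2)^2 = pi*(7/2000)^2 = 3.84845e-05 m^2
Fd = 0.5*Cd*rho*A*v^2 = 0.5*0.4*1.225*3.84845e-05*260^2 = 0.6374 N

0.6374 N


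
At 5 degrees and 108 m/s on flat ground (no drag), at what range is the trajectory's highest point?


R = v0^2*sin(2*theta)/g = 108^2*sin(2*5°)/9.81 = 206.466 m
apex_dist = R/2 = 206.466/2 = 103.2 m

103.2 m


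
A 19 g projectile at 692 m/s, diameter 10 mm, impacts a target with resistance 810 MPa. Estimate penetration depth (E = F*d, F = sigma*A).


A = pi*(d/2)^2 = pi*(10/2)^2 = 78.5398 mm^2
E = 0.5*m*v^2 = 0.5*0.019*692^2 = 4549.21 J
depth = E/(sigma*A) = 4549.21 J / (810 MPa * 78.5398 mm^2) = 4549.21/(810 * 78.5398) m = 0.071509 m ≈ 71.51 mm

71.51 mm


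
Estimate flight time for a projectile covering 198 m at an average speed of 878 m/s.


t = d/v = 198/878 = 0.2255 s

0.2255 s


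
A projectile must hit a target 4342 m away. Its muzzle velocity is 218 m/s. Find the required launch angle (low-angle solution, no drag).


sin(2*theta) = R*g/v0^2 = 4342*9.81/218^2 = 0.896284, theta = arcsin(0.896284)/2 = 31.84°

31.84 degrees


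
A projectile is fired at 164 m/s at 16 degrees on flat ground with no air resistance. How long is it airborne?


T = 2*v0*sin(theta)/g = 2*164*sin(16°)/9.81 = 9.216 s

9.216 s


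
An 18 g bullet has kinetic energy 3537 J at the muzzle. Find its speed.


v = sqrt(2*E/m) = sqrt(2*3537/0.018) = 626.9 m/s

626.9 m/s


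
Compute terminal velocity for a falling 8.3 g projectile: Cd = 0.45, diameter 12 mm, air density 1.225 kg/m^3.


A = pi*(d/2)^2 = pi*(12/2000)^2 = 1.13097e-04 m^2
vt = sqrt(2mg/(Cd*rho*A)) = sqrt(2*0.0083*9.81/(0.45 * 1.225 * 1.13097e-04)) = 51.11 m/s

51.11 m/s


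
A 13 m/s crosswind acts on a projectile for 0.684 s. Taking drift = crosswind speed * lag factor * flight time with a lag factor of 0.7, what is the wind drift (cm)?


drift = v_wind * lag * t = 13 * 0.7 * 0.684 = 6.2244 m ≈ 622.4 cm

622.4 cm


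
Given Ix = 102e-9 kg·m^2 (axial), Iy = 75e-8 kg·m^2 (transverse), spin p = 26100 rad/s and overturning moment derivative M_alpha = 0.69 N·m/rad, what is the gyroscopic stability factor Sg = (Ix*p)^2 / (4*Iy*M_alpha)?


Sg = Ix^2 * p^2 / (4 * Iy * M_alpha) = (102e-9)^2 * 26100^2 / (4 * 75e-8 * 0.69) = 3.424

3.424


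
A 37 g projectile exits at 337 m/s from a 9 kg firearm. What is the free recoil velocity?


v_recoil = m_p * v_p / m_gun = 0.037 * 337 / 9 = 1.385 m/s

1.385 m/s


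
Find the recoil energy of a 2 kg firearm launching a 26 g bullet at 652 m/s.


v_r = m_p*v_p/m_gun = 0.026*652/2 = 8.476 m/s, E_r = 0.5*m_gun*v_r^2 = 0.5*2*8.476^2 = 71.84 J

71.84 J


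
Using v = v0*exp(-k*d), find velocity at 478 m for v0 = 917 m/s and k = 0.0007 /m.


v = v0*exp(-k*d) = 917*exp(-0.0007*478) = 656.2 m/s

656.2 m/s


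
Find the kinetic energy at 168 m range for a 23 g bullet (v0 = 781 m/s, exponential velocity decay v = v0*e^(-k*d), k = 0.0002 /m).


v = v0*exp(-k*d) = 781*exp(-0.0002*168) = 755.194 m/s
E = 0.5*m*v^2 = 0.5*0.023*755.194^2 = 6559 J

6559 J


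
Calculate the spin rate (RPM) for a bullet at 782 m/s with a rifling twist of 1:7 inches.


twist_m = 7*0.0254 = 0.1778 m
spin = v/twist = 782/0.1778 = 4398.2 rev/s
RPM = spin*60 = 4398.2*60 ≈ 263892 RPM

263892 RPM


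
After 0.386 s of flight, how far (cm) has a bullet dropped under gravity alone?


drop = 0.5*g*t^2 = 0.5*9.81*0.386^2 = 0.730825 m ≈ 73.08 cm

73.08 cm


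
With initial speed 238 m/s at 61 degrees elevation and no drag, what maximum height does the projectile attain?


H = (v0*sin(theta))^2 / (2g) = (238*sin(61°))^2 / (2*9.81) = 2208 m

2208 m


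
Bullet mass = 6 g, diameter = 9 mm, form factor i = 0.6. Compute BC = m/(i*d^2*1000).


BC = m/(i*d^2*1000) = 6/(0.6 * 9^2 * 1000) = 0.0001235

0.0001235


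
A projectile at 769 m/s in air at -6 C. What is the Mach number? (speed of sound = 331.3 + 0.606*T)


a = 331.3 + 0.606*(-6) = 327.664 m/s
M = v/a = 769/327.664 = 2.347

2.347


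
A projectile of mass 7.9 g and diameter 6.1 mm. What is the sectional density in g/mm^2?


SD = m/d^2 = 7.9/6.1^2 = 0.2123 g/mm^2

0.2123 g/mm^2


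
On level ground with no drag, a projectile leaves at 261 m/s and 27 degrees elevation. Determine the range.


R = v0^2 * sin(2*theta) / g = 261^2 * sin(2*27°) / 9.81 = 5618 m

5618 m


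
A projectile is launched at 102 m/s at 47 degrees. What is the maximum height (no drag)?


H = (v0*sin(theta))^2 / (2g) = (102*sin(47°))^2 / (2*9.81) = 283.6 m

283.6 m


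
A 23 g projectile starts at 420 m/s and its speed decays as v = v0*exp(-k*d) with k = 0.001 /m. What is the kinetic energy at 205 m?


v = v0*exp(-k*d) = 420*exp(-0.001*205) = 342.152 m/s
E = 0.5*m*v^2 = 0.5*0.023*342.152^2 = 1346 J

1346 J


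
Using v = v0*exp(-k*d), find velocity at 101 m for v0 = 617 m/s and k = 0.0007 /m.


v = v0*exp(-k*d) = 617*exp(-0.0007*101) = 574.9 m/s

574.9 m/s


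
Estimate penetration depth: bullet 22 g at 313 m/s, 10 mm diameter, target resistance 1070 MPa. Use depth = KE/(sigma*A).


A = pi*(d/2)^2 = pi*(10/2)^2 = 78.5398 mm^2
E = 0.5*m*v^2 = 0.5*0.022*313^2 = 1077.66 J
depth = E/(sigma*A) = 1077.66 J / (1070 MPa * 78.5398 mm^2) = 1077.66/(1070 * 78.5398) m = 0.0128235 m ≈ 12.82 mm

12.82 mm


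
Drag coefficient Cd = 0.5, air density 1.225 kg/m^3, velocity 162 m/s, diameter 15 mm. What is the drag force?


A = pi*(d/2)^2 = pi*(15/2000)^2 = 1.76715e-04 m^2
Fd = 0.5*Cd*rho*A*v^2 = 0.5*0.5*1.225*1.76715e-04*162^2 = 1.42 N

1.42 N


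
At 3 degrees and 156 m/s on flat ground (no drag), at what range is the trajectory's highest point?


R = v0^2*sin(2*theta)/g = 156^2*sin(2*3°)/9.81 = 259.307 m
apex_dist = R/2 = 259.307/2 = 129.7 m

129.7 m


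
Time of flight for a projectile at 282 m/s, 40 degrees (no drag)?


T = 2*v0*sin(theta)/g = 2*282*sin(40°)/9.81 = 36.96 s

36.96 s


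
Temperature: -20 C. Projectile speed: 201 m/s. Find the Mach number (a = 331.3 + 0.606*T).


a = 331.3 + 0.606*(-20) = 319.18 m/s
M = v/a = 201/319.18 = 0.6297

0.6297


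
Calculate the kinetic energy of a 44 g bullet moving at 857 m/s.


E = 0.5*m*v^2 = 0.5*0.044*857^2 = 16158 J

16158 J


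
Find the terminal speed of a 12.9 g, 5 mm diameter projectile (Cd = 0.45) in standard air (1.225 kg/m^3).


A = pi*(d/2)^2 = pi*(5/2000)^2 = 1.96350e-05 m^2
vt = sqrt(2mg/(Cd*rho*A)) = sqrt(2*0.0129*9.81/(0.45 * 1.225 * 1.96350e-05)) = 152.9 m/s

152.9 m/s


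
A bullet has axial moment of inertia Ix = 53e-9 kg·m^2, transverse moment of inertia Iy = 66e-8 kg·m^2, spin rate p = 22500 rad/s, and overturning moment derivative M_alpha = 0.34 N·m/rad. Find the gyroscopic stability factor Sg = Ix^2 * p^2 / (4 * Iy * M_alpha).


Sg = Ix^2 * p^2 / (4 * Iy * M_alpha) = (53e-9)^2 * 22500^2 / (4 * 66e-8 * 0.34) = 1.584

1.584


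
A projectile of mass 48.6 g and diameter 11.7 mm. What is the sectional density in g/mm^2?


SD = m/d^2 = 48.6/11.7^2 = 0.355 g/mm^2

0.355 g/mm^2


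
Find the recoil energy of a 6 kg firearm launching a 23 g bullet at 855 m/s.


v_r = m_p*v_p/m_gun = 0.023*855/6 = 3.2775 m/s, E_r = 0.5*m_gun*v_r^2 = 0.5*6*3.2775^2 = 32.23 J

32.23 J


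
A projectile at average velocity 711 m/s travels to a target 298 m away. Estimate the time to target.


t = d/v = 298/711 = 0.4191 s

0.4191 s


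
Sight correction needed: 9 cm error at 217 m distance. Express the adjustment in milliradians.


1 mrad subtends 1 cm per 10 m of range, so adj = error_cm / (dist_m / 10) = 9 / (217/10) = 0.4147 mrad

0.4147 mrad


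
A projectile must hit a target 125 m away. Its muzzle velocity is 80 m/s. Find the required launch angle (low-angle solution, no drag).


sin(2*theta) = R*g/v0^2 = 125*9.81/80^2 = 0.191602, theta = arcsin(0.191602)/2 = 5.523°

5.523 degrees


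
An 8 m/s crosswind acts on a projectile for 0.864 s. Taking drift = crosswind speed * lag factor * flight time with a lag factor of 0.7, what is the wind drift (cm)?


drift = v_wind * lag * t = 8 * 0.7 * 0.864 = 4.8384 m ≈ 483.8 cm

483.8 cm


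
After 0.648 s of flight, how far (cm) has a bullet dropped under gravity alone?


drop = 0.5*g*t^2 = 0.5*9.81*0.648^2 = 2.05963 m ≈ 206 cm

206 cm


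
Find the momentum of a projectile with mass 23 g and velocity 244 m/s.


p = m*v = 0.023*244 = 5.612 kg·m/s

5.612 kg·m/s


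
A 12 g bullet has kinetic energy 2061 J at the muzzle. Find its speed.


v = sqrt(2*E/m) = sqrt(2*2061/0.012) = 586.1 m/s

586.1 m/s


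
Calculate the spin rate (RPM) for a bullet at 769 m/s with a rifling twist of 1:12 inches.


twist_m = 12*0.0254 = 0.3048 m
spin = v/twist = 769/0.3048 = 2522.966 rev/s
RPM = spin*60 = 2522.966*60 ≈ 151378 RPM

151378 RPM


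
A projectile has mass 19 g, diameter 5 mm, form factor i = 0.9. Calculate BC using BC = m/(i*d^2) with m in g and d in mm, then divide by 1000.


BC = m/(i*d^2*1000) = 19/(0.9 * 5^2 * 1000) = 0.0008444

0.0008444


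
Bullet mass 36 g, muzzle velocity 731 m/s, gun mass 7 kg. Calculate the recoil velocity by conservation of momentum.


v_recoil = m_p * v_p / m_gun = 0.036 * 731 / 7 = 3.759 m/s

3.759 m/s


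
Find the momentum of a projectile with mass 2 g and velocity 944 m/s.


p = m*v = 0.002*944 = 1.888 kg·m/s

1.888 kg·m/s


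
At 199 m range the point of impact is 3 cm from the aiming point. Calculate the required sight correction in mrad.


1 mrad subtends 1 cm per 10 m of range, so adj = error_cm / (dist_m / 10) = 3 / (199/10) = 0.1508 mrad

0.1508 mrad


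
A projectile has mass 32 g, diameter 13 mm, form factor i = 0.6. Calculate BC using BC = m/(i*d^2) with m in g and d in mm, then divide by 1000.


BC = m/(i*d^2*1000) = 32/(0.6 * 13^2 * 1000) = 0.0003156

0.0003156


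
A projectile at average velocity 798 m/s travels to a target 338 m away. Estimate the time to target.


t = d/v = 338/798 = 0.4236 s

0.4236 s


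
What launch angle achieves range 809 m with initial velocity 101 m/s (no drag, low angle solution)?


sin(2*theta) = R*g/v0^2 = 809*9.81/101^2 = 0.777991, theta = arcsin(0.777991)/2 = 25.54°

25.54 degrees


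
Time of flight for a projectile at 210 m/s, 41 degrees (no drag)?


T = 2*v0*sin(theta)/g = 2*210*sin(41°)/9.81 = 28.09 s

28.09 s


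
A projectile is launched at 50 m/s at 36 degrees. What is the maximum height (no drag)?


H = (v0*sin(theta))^2 / (2g) = (50*sin(36°))^2 / (2*9.81) = 44.02 m

44.02 m


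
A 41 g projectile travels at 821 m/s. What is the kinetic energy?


E = 0.5*m*v^2 = 0.5*0.041*821^2 = 13818 J

13818 J


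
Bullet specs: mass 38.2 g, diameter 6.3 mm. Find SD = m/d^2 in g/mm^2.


SD = m/d^2 = 38.2/6.3^2 = 0.9625 g/mm^2

0.9625 g/mm^2


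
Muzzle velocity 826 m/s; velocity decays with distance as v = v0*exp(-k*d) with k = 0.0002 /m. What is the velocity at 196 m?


v = v0*exp(-k*d) = 826*exp(-0.0002*196) = 794.2 m/s

794.2 m/s


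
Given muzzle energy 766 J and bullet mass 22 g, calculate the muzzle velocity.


v = sqrt(2*E/m) = sqrt(2*766/0.022) = 263.9 m/s

263.9 m/s


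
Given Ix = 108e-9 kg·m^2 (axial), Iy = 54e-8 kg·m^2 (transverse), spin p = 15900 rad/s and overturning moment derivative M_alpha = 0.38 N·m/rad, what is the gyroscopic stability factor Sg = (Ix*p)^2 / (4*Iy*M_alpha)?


Sg = Ix^2 * p^2 / (4 * Iy * M_alpha) = (108e-9)^2 * 15900^2 / (4 * 54e-8 * 0.38) = 3.593

3.593


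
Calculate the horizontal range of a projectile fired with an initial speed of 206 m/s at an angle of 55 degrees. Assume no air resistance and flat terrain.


R = v0^2 * sin(2*theta) / g = 206^2 * sin(2*55°) / 9.81 = 4065 m

4065 m


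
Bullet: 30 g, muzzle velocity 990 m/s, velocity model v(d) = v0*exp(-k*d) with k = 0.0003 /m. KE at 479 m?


v = v0*exp(-k*d) = 990*exp(-0.0003*479) = 857.486 m/s
E = 0.5*m*v^2 = 0.5*0.03*857.486^2 = 11029 J

11029 J


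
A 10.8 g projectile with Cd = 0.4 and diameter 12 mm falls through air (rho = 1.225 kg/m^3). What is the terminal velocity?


A = pi*(d/2)^2 = pi*(12/2000)^2 = 1.13097e-04 m^2
vt = sqrt(2mg/(Cd*rho*A)) = sqrt(2*0.0108*9.81/(0.4 * 1.225 * 1.13097e-04)) = 61.84 m/s

61.84 m/s


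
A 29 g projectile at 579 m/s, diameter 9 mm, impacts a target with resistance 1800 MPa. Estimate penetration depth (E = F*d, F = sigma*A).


A = pi*(d/2)^2 = pi*(9/2)^2 = 63.6173 mm^2
E = 0.5*m*v^2 = 0.5*0.029*579^2 = 4860.99 J
depth = E/(sigma*A) = 4860.99 J / (1800 MPa * 63.6173 mm^2) = 4860.99/(1800 * 63.6173) m = 0.04245 m ≈ 42.45 mm

42.45 mm


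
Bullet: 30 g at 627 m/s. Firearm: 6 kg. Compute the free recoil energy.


v_r = m_p*v_p/m_gun = 0.03*627/6 = 3.135 m/s, E_r = 0.5*m_gun*v_r^2 = 0.5*6*3.135^2 = 29.48 J

29.48 J


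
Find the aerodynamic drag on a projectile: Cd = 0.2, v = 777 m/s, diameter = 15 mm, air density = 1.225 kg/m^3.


A = pi*(d/2)^2 = pi*(15/2000)^2 = 1.76715e-04 m^2
Fd = 0.5*Cd*rho*A*v^2 = 0.5*0.2*1.225*1.76715e-04*777^2 = 13.07 N

13.07 N


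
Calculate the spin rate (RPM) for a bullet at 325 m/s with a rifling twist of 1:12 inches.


twist_m = 12*0.0254 = 0.3048 m
spin = v/twist = 325/0.3048 = 1066.273 rev/s
RPM = spin*60 = 1066.273*60 ≈ 63976 RPM

63976 RPM


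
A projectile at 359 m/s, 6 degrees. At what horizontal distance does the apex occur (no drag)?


R = v0^2*sin(2*theta)/g = 359^2*sin(2*6°)/9.81 = 2731.48 m
apex_dist = R/2 = 2731.48/2 = 1366 m

1366 m


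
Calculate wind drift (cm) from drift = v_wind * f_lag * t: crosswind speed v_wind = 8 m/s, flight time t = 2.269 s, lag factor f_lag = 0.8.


drift = v_wind * lag * t = 8 * 0.8 * 2.269 = 14.5216 m ≈ 1452 cm

1452 cm


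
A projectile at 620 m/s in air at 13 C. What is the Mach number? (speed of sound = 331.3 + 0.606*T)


a = 331.3 + 0.606*(13) = 339.178 m/s
M = v/a = 620/339.178 = 1.828

1.828


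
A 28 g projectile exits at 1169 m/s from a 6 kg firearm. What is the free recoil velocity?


v_recoil = m_p * v_p / m_gun = 0.028 * 1169 / 6 = 5.455 m/s

5.455 m/s


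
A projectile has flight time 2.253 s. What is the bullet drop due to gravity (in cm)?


drop = 0.5*g*t^2 = 0.5*9.81*2.253^2 = 24.8978 m ≈ 2490 cm

2490 cm


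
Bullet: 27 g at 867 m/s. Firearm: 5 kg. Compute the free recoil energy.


v_r = m_p*v_p/m_gun = 0.027*867/5 = 4.6818 m/s, E_r = 0.5*m_gun*v_r^2 = 0.5*5*4.6818^2 = 54.8 J

54.8 J


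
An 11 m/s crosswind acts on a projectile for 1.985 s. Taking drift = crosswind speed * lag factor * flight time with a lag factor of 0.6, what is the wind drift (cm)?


drift = v_wind * lag * t = 11 * 0.6 * 1.985 = 13.101 m ≈ 1310 cm

1310 cm


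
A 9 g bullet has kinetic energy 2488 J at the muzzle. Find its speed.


v = sqrt(2*E/m) = sqrt(2*2488/0.009) = 743.6 m/s

743.6 m/s


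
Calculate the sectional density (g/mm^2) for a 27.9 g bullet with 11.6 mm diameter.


SD = m/d^2 = 27.9/11.6^2 = 0.2073 g/mm^2

0.2073 g/mm^2


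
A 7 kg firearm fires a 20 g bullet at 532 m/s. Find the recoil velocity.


v_recoil = m_p * v_p / m_gun = 0.02 * 532 / 7 = 1.52 m/s

1.52 m/s


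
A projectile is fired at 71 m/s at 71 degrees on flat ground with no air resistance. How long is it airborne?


T = 2*v0*sin(theta)/g = 2*71*sin(71°)/9.81 = 13.69 s

13.69 s


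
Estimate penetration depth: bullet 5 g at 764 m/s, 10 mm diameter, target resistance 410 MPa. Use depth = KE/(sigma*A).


A = pi*(d/2)^2 = pi*(10/2)^2 = 78.5398 mm^2
E = 0.5*m*v^2 = 0.5*0.005*764^2 = 1459.24 J
depth = E/(sigma*A) = 1459.24 J / (410 MPa * 78.5398 mm^2) = 1459.24/(410 * 78.5398) m = 0.0453161 m ≈ 45.32 mm

45.32 mm


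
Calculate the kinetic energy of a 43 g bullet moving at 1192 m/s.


E = 0.5*m*v^2 = 0.5*0.043*1192^2 = 30549 J

30549 J


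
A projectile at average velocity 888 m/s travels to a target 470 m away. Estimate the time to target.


t = d/v = 470/888 = 0.5293 s

0.5293 s


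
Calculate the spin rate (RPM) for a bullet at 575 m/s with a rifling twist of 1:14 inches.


twist_m = 14*0.0254 = 0.3556 m
spin = v/twist = 575/0.3556 = 1616.985 rev/s
RPM = spin*60 = 1616.985*60 ≈ 97019 RPM

97019 RPM


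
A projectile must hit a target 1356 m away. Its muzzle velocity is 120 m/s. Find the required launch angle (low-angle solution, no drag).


sin(2*theta) = R*g/v0^2 = 1356*9.81/120^2 = 0.923775, theta = arcsin(0.923775)/2 = 33.74°

33.74 degrees


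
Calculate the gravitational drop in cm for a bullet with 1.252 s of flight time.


drop = 0.5*g*t^2 = 0.5*9.81*1.252^2 = 7.68861 m ≈ 768.9 cm

768.9 cm


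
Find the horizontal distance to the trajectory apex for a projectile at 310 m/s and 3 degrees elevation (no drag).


R = v0^2*sin(2*theta)/g = 310^2*sin(2*3°)/9.81 = 1023.97 m
apex_dist = R/2 = 1023.97/2 = 512 m

512 m


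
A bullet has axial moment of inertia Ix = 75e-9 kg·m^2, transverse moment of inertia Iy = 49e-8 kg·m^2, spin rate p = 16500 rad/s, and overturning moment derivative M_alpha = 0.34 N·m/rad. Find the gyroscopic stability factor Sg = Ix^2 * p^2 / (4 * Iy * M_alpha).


Sg = Ix^2 * p^2 / (4 * Iy * M_alpha) = (75e-9)^2 * 16500^2 / (4 * 49e-8 * 0.34) = 2.298

2.298


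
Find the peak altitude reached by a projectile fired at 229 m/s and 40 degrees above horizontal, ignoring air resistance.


H = (v0*sin(theta))^2 / (2g) = (229*sin(40°))^2 / (2*9.81) = 1104 m

1104 m


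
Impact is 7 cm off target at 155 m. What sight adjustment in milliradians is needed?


1 mrad subtends 1 cm per 10 m of range, so adj = error_cm / (dist_m / 10) = 7 / (155/10) = 0.4516 mrad

0.4516 mrad


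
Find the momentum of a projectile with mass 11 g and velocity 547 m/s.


p = m*v = 0.011*547 = 6.017 kg·m/s

6.017 kg·m/s


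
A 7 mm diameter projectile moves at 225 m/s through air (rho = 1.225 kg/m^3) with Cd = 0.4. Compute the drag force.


A = pi*(d/2)^2 = pi*(7/2000)^2 = 3.84845e-05 m^2
Fd = 0.5*Cd*rho*A*v^2 = 0.5*0.4*1.225*3.84845e-05*225^2 = 0.4773 N

0.4773 N


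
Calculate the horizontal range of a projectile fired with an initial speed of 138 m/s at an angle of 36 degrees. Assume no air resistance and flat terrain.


R = v0^2 * sin(2*theta) / g = 138^2 * sin(2*36°) / 9.81 = 1846 m

1846 m


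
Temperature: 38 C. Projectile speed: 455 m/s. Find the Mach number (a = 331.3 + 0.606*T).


a = 331.3 + 0.606*(38) = 354.328 m/s
M = v/a = 455/354.328 = 1.284

1.284


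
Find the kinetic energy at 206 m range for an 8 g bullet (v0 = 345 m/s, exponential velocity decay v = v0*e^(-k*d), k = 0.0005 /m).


v = v0*exp(-k*d) = 345*exp(-0.0005*206) = 311.234 m/s
E = 0.5*m*v^2 = 0.5*0.008*311.234^2 = 387.5 J

387.5 J


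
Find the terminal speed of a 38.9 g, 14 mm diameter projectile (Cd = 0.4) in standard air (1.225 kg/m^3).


A = pi*(d/2)^2 = pi*(14/2000)^2 = 1.53938e-04 m^2
vt = sqrt(2mg/(Cd*rho*A)) = sqrt(2*0.0389*9.81/(0.4 * 1.225 * 1.53938e-04)) = 100.6 m/s

100.6 m/s


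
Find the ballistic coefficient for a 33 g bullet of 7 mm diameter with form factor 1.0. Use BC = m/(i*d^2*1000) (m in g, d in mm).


BC = m/(i*d^2*1000) = 33/(1.0 * 7^2 * 1000) = 0.0006735

0.0006735


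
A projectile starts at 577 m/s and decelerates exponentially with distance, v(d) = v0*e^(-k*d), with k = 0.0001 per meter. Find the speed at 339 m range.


v = v0*exp(-k*d) = 577*exp(-0.0001*339) = 557.8 m/s

557.8 m/s


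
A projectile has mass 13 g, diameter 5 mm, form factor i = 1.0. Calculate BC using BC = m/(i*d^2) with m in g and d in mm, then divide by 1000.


BC = m/(i*d^2*1000) = 13/(1.0 * 5^2 * 1000) = 0.00052

0.00052


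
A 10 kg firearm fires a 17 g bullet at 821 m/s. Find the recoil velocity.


v_recoil = m_p * v_p / m_gun = 0.017 * 821 / 10 = 1.396 m/s

1.396 m/s


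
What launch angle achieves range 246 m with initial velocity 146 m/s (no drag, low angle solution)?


sin(2*theta) = R*g/v0^2 = 246*9.81/146^2 = 0.113214, theta = arcsin(0.113214)/2 = 3.25°

3.25 degrees


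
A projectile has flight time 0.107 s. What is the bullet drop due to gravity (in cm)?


drop = 0.5*g*t^2 = 0.5*9.81*0.107^2 = 0.0561573 m ≈ 5.616 cm

5.616 cm


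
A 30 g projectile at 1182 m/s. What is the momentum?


p = m*v = 0.03*1182 = 35.46 kg·m/s

35.46 kg·m/s


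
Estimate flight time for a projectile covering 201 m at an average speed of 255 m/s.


t = d/v = 201/255 = 0.7882 s

0.7882 s


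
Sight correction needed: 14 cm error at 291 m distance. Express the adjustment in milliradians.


1 mrad subtends 1 cm per 10 m of range, so adj = error_cm / (dist_m / 10) = 14 / (291/10) = 0.4811 mrad

0.4811 mrad


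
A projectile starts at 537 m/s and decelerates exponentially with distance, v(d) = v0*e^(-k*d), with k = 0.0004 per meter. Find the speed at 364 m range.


v = v0*exp(-k*d) = 537*exp(-0.0004*364) = 464.2 m/s

464.2 m/s


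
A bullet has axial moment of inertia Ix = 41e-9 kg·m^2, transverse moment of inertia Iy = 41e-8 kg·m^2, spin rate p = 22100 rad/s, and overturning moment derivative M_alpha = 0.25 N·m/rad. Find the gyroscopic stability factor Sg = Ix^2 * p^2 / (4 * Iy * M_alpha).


Sg = Ix^2 * p^2 / (4 * Iy * M_alpha) = (41e-9)^2 * 22100^2 / (4 * 41e-8 * 0.25) = 2.002

2.002


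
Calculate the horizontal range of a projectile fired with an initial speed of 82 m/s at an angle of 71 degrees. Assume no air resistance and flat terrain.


R = v0^2 * sin(2*theta) / g = 82^2 * sin(2*71°) / 9.81 = 422 m

422 m


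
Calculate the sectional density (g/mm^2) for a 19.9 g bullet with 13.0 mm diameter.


SD = m/d^2 = 19.9/13.0^2 = 0.1178 g/mm^2

0.1178 g/mm^2


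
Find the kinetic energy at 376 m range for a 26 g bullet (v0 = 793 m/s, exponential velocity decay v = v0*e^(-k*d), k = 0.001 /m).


v = v0*exp(-k*d) = 793*exp(-0.001*376) = 544.476 m/s
E = 0.5*m*v^2 = 0.5*0.026*544.476^2 = 3854 J

3854 J


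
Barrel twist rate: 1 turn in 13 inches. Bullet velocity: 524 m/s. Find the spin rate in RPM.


twist_m = 13*0.0254 = 0.3302 m
spin = v/twist = 524/0.3302 = 1586.917 rev/s
RPM = spin*60 = 1586.917*60 ≈ 95215 RPM

95215 RPM


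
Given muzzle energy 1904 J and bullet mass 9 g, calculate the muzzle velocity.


v = sqrt(2*E/m) = sqrt(2*1904/0.009) = 650.5 m/s

650.5 m/s


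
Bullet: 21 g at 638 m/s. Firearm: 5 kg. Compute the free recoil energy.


v_r = m_p*v_p/m_gun = 0.021*638/5 = 2.6796 m/s, E_r = 0.5*m_gun*v_r^2 = 0.5*5*2.6796^2 = 17.95 J

17.95 J


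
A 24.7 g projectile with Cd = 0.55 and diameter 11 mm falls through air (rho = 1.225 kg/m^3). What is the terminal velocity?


A = pi*(d/2)^2 = pi*(11/2000)^2 = 9.50332e-05 m^2
vt = sqrt(2mg/(Cd*rho*A)) = sqrt(2*0.0247*9.81/(0.55 * 1.225 * 9.50332e-05)) = 87 m/s

87 m/s


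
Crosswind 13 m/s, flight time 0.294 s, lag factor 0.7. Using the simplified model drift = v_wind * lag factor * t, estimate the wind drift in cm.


drift = v_wind * lag * t = 13 * 0.7 * 0.294 = 2.6754 m ≈ 267.5 cm

267.5 cm


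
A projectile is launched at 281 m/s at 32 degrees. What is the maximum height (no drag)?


H = (v0*sin(theta))^2 / (2g) = (281*sin(32°))^2 / (2*9.81) = 1130 m

1130 m


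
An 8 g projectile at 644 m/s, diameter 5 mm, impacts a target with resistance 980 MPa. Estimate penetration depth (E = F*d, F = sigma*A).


A = pi*(d/2)^2 = pi*(5/2)^2 = 19.635 mm^2
E = 0.5*m*v^2 = 0.5*0.008*644^2 = 1658.94 J
depth = E/(sigma*A) = 1658.94 J / (980 MPa * 19.635 mm^2) = 1658.94/(980 * 19.635) m = 0.0862136 m ≈ 86.21 mm

86.21 mm
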